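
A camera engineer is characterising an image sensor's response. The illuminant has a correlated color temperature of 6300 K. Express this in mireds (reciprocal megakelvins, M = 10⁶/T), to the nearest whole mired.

M = 10⁶ / 6300 = 158.730 → 159 mireds.

159 mireds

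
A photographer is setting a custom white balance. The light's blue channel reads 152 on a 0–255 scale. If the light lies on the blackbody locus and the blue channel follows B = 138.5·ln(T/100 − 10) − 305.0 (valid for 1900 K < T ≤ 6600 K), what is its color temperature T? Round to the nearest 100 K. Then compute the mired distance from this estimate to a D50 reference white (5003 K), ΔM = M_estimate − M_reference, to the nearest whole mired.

+70 mireds

ln(t − 10) = (152 + 305.0) / 138.5 = 3.2996.
t − 10 = e^3.2996 = 27.103, so t = 37.103.
T = 100·t = 3710 K → 3700 K to the nearest 100 K.
M_estimate = 10⁶/3700 = 270.27; M_reference = 10⁶/5003 = 199.88.
ΔM = 270.27 − 199.88 = 70.39 → +70 mireds.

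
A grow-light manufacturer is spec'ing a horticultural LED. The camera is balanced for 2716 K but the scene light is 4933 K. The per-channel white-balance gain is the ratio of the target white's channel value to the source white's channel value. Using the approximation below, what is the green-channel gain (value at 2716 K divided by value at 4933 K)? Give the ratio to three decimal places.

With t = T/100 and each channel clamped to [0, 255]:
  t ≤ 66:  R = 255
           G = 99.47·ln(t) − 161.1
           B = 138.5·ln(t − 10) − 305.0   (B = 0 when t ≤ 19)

At 4933 K (t = 49.33):
  G = 99.47·ln 49.33 − 161.1 = 99.47·3.8985 − 161.1 = 226.687.
At 2716 K (t = 27.16):
  G = 99.47·ln 27.16 − 161.1 = 99.47·3.3017 − 161.1 = 167.325.
Gain = 167.325 / 226.687 = 0.7381 → 0.738.

0.738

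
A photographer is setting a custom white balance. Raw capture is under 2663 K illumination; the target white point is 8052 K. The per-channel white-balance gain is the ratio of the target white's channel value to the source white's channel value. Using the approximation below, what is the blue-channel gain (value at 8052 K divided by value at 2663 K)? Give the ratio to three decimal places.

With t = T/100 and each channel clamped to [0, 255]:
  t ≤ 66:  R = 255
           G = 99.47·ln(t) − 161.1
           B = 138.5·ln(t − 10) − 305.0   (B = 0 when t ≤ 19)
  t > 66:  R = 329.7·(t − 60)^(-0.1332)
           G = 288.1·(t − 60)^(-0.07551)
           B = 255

3.023

At 2663 K (t = 26.63):
  B = 138.5·ln(26.63 − 10) − 305.0 = 138.5·ln 16.63 − 305.0 = 138.5·2.8112 − 305.0 = 84.352.
At 8052 K (t = 80.52):
  B = 255 by definition for t > 66.
Gain = 255.000 / 84.352 = 3.0230 → 3.023.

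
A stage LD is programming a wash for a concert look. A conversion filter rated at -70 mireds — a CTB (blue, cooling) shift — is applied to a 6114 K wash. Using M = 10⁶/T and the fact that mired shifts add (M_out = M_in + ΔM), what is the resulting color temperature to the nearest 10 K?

10690 K

M_in = 10⁶/6114 = 163.56 mireds.
M_out = 163.56 + (-70) = 93.56 mireds.
T_out = 10⁶/93.56 = 10688.4 K → 10690 K.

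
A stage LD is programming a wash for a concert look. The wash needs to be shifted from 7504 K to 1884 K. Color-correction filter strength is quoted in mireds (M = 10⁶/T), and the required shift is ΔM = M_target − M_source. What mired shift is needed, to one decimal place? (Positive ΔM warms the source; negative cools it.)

+397.5 mireds

M_source = 10⁶/7504 = 133.262; M_target = 10⁶/1884 = 530.786.
ΔM = 530.786 − 133.262 = 397.523 → +397.5 mireds, a warming shift.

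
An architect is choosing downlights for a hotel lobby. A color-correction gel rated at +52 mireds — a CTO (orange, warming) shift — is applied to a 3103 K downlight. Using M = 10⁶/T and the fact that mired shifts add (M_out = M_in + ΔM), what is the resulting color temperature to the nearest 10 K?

M_in = 10⁶/3103 = 322.27 mireds.
M_out = 322.27 + (+52) = 374.27 mireds.
T_out = 10⁶/374.27 = 2671.9 K → 2670 K.

2670 K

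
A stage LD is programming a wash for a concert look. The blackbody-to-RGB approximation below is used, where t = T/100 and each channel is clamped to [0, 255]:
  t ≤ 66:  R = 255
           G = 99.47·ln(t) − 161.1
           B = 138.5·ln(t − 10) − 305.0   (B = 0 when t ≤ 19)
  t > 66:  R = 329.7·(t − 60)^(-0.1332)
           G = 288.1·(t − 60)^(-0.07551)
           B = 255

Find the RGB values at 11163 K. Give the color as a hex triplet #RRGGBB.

#C3D6FF

t = 11163/100 = 111.63; the t > 66 branch applies.
R = 329.7·(111.63 − 60)^(-0.1332) = 329.7·51.63^(-0.1332) = 329.7·0.59135 = 194.967.
G = 288.1·(111.63 − 60)^(-0.07551) = 288.1·51.63^(-0.07551) = 288.1·0.74244 = 213.896.
B = 255 by definition for t > 66.
Rounded: (195, 214, 255).
In hex: #C3D6FF.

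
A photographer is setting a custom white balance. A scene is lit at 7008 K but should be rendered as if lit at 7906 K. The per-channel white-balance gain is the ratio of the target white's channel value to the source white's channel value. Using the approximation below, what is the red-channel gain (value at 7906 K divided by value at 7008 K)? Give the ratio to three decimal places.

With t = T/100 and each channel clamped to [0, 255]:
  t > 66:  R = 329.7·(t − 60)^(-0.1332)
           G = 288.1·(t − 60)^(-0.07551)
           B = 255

0.919

At 7008 K (t = 70.08):
  R = 329.7·(70.08 − 60)^(-0.1332) = 329.7·10.08^(-0.1332) = 329.7·0.73509 = 242.358.
At 7906 K (t = 79.06):
  R = 329.7·(79.06 − 60)^(-0.1332) = 329.7·19.06^(-0.1332) = 329.7·0.67529 = 222.642.
Gain = 222.642 / 242.358 = 0.9186 → 0.919.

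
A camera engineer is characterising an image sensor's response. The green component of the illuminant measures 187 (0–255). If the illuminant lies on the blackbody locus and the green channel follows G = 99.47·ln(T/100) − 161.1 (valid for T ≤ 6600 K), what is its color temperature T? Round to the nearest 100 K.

ln t = (187 + 161.1) / 99.47 = 3.4995.
t = e^3.4995 = 33.100.
T = 100·t = 3310 K → 3300 K to the nearest 100 K.

3300 K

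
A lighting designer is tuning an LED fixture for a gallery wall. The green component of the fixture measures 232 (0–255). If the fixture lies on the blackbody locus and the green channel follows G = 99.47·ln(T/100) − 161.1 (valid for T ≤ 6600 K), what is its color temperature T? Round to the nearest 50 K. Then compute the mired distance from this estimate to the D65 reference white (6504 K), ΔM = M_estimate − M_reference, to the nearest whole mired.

+39 mireds

ln t = (232 + 161.1) / 99.47 = 3.9519.
t = e^3.9519 = 52.036.
T = 100·t = 5204 K → 5200 K to the nearest 50 K.
M_estimate = 10⁶/5200 = 192.31; M_reference = 10⁶/6504 = 153.75.
ΔM = 192.31 − 153.75 = 38.56 → +39 mireds.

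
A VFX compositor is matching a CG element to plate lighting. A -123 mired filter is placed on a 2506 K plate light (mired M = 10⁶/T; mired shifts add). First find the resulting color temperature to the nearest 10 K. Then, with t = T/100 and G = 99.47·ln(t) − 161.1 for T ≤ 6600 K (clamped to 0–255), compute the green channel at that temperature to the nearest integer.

196

M_in = 10⁶/2506 = 399.04; M_out = 399.04 + (-123) = 276.04.
T_out = 10⁶/276.04 = 3622.6 K → 3620 K; t = 36.2.
G = 99.47·ln 36.2 − 161.1 = 99.47·3.5891 − 161.1 = 195.904.
Rounded: 196.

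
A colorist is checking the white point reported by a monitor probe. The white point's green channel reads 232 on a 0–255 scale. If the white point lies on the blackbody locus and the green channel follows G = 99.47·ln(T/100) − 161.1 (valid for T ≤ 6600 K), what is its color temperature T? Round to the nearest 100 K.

5200 K

ln t = (232 + 161.1) / 99.47 = 3.9519.
t = e^3.9519 = 52.036.
T = 100·t = 5204 K → 5200 K to the nearest 100 K.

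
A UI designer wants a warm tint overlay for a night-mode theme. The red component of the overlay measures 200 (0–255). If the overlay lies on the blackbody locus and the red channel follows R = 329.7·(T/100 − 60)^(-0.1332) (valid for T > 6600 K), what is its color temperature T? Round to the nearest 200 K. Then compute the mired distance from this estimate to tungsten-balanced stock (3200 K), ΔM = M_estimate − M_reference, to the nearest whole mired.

(t − 60)^(-0.1332) = 200/329.7 = 0.60661.
t − 60 = 0.60661^(1/-0.1332) = 0.60661^(-7.508) = 42.638, so t = 102.638.
T = 100·t = 10264 K → 10200 K to the nearest 200 K.
M_estimate = 10⁶/10200 = 98.04; M_reference = 10⁶/3200 = 312.50.
ΔM = 98.04 − 312.50 = -214.46 → -214 mireds.

-214 mireds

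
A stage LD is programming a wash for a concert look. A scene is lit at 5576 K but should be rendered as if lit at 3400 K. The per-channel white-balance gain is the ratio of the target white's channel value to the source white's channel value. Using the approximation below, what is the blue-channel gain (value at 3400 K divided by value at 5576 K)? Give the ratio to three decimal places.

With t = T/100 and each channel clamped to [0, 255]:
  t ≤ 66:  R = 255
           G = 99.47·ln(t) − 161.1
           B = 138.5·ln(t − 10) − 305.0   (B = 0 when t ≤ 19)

0.602

At 5576 K (t = 55.76):
  B = 138.5·ln(55.76 − 10) − 305.0 = 138.5·ln 45.76 − 305.0 = 138.5·3.8234 − 305.0 = 224.542.
At 3400 K (t = 34):
  B = 138.5·ln(34 − 10) − 305.0 = 138.5·ln 24 − 305.0 = 138.5·3.1781 − 305.0 = 135.160.
Gain = 135.160 / 224.542 = 0.6019 → 0.602.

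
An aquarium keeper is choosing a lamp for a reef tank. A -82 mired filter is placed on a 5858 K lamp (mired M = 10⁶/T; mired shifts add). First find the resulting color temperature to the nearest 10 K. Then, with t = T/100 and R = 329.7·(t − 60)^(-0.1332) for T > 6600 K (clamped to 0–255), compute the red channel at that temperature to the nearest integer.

194

M_in = 10⁶/5858 = 170.71; M_out = 170.71 + (-82) = 88.71.
T_out = 10⁶/88.71 = 11273.1 K → 11270 K; t = 112.7.
R = 329.7·(112.7 − 60)^(-0.1332) = 329.7·52.7^(-0.1332) = 329.7·0.58973 = 194.435.
Rounded: 194.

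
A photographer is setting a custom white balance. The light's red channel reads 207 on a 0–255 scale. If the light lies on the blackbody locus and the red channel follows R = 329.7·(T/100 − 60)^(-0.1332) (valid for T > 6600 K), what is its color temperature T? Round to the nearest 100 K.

(t − 60)^(-0.1332) = 207/329.7 = 0.62784.
t − 60 = 0.62784^(1/-0.1332) = 0.62784^(-7.508) = 32.933, so t = 92.933.
T = 100·t = 9293 K → 9300 K to the nearest 100 K.

9300 K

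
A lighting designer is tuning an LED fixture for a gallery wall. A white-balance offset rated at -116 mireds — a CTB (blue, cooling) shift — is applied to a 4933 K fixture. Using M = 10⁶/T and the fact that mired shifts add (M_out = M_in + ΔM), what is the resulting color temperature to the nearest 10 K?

M_in = 10⁶/4933 = 202.72 mireds.
M_out = 202.72 + (-116) = 86.72 mireds.
T_out = 10⁶/86.72 = 11531.8 K → 11530 K.

11530 K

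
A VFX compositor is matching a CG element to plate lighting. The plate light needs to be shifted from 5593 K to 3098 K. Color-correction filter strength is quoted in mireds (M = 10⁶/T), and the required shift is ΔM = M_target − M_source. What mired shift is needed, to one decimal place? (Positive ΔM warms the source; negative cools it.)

+144.0 mireds

M_source = 10⁶/5593 = 178.795; M_target = 10⁶/3098 = 322.789.
ΔM = 322.789 − 178.795 = 143.994 → +144.0 mireds, a warming shift.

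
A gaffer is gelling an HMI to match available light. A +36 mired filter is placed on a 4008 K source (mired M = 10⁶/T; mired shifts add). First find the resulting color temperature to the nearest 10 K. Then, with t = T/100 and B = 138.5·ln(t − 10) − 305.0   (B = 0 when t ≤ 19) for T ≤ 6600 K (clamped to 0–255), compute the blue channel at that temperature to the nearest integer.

141

M_in = 10⁶/4008 = 249.50; M_out = 249.50 + (+36) = 285.50.
T_out = 10⁶/285.50 = 3502.6 K → 3500 K; t = 35.
B = 138.5·ln(35 − 10) − 305.0 = 138.5·ln 25 − 305.0 = 138.5·3.2189 − 305.0 = 140.814.
Rounded: 141.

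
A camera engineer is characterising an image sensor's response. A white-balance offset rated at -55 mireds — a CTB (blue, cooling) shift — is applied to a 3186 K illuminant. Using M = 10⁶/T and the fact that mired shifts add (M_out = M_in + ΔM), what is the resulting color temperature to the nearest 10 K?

M_in = 10⁶/3186 = 313.87 mireds.
M_out = 313.87 + (-55) = 258.87 mireds.
T_out = 10⁶/258.87 = 3862.9 K → 3860 K.

3860 K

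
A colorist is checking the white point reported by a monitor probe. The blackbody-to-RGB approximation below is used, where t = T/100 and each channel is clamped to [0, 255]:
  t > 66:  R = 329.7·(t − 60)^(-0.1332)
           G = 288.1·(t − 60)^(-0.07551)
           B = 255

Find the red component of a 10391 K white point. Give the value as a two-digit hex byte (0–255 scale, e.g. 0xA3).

0xC7

t = 10391/100 = 103.91; the t > 66 branch applies.
R = 329.7·(103.91 − 60)^(-0.1332) = 329.7·43.91^(-0.1332) = 329.7·0.60424 = 199.218.
Rounded: 199; in hex, 0xC7.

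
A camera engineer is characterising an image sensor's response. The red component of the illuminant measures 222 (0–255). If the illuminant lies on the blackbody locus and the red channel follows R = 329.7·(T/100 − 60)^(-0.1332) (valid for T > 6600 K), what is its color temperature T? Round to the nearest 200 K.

(t − 60)^(-0.1332) = 222/329.7 = 0.67334.
t − 60 = 0.67334^(1/-0.1332) = 0.67334^(-7.508) = 19.478, so t = 79.478.
T = 100·t = 7948 K → 8000 K to the nearest 200 K.

8000 K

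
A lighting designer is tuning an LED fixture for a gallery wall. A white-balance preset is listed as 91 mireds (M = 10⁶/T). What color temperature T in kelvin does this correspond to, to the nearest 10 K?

10990 K

T = 10⁶ / 91 = 10989.01 K → 10990 K.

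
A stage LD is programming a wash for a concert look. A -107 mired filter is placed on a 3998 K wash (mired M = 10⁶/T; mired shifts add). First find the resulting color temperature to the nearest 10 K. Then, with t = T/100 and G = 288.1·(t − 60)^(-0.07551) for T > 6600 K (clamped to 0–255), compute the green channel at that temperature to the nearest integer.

M_in = 10⁶/3998 = 250.13; M_out = 250.13 + (-107) = 143.13.
T_out = 10⁶/143.13 = 6986.9 K → 6990 K; t = 69.9.
G = 288.1·(69.9 − 60)^(-0.07551) = 288.1·9.9^(-0.07551) = 288.1·0.84105 = 242.305.
Rounded: 242.

242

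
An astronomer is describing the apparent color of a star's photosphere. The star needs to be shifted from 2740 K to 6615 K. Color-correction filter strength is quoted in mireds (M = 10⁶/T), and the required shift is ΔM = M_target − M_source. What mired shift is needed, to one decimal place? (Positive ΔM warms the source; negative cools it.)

M_source = 10⁶/2740 = 364.964; M_target = 10⁶/6615 = 151.172.
ΔM = 151.172 − 364.964 = -213.792 → -213.8 mireds, a cooling shift.

-213.8 mireds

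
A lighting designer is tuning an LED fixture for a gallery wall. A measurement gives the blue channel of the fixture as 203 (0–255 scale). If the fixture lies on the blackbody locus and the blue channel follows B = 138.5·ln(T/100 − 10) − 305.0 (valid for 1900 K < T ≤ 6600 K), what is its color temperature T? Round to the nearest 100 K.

4900 K

ln(t − 10) = (203 + 305.0) / 138.5 = 3.6679.
t − 10 = e^3.6679 = 39.168, so t = 49.168.
T = 100·t = 4917 K → 4900 K to the nearest 100 K.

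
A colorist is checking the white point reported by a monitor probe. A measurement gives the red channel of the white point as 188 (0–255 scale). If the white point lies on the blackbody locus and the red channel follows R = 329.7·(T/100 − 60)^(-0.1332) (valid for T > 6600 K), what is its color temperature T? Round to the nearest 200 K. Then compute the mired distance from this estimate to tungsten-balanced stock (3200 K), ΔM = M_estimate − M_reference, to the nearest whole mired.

(t − 60)^(-0.1332) = 188/329.7 = 0.57022.
t − 60 = 0.57022^(1/-0.1332) = 0.57022^(-7.508) = 67.848, so t = 127.848.
T = 100·t = 12785 K → 12800 K to the nearest 200 K.
M_estimate = 10⁶/12800 = 78.12; M_reference = 10⁶/3200 = 312.50.
ΔM = 78.12 − 312.50 = -234.38 → -234 mireds.

-234 mireds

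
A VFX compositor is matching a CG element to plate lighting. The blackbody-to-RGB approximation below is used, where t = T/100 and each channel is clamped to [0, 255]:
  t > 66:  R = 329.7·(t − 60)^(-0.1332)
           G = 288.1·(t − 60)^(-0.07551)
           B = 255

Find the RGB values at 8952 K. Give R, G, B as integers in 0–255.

t = 8952/100 = 89.52; the t > 66 branch applies.
R = 329.7·(89.52 − 60)^(-0.1332) = 329.7·29.52^(-0.1332) = 329.7·0.63706 = 210.039.
G = 288.1·(89.52 − 60)^(-0.07551) = 288.1·29.52^(-0.07551) = 288.1·0.77445 = 223.118.
B = 255 by definition for t > 66.
Rounded: (210, 223, 255).

R=210, G=223, B=255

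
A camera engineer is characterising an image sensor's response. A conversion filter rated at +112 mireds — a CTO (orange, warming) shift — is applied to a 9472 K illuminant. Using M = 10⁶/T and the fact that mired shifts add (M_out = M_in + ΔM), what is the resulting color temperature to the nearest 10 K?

M_in = 10⁶/9472 = 105.57 mireds.
M_out = 105.57 + (+112) = 217.57 mireds.
T_out = 10⁶/217.57 = 4596.1 K → 4600 K.

4600 K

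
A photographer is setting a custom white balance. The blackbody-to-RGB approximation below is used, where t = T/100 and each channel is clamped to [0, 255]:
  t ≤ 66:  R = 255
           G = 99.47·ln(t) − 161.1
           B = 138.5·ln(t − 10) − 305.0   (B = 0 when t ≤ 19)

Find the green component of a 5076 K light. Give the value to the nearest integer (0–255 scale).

t = 5076/100 = 50.76; the t ≤ 66 branch applies.
G = 99.47·ln 50.76 − 161.1 = 99.47·3.9271 − 161.1 = 229.529.
Rounded: 230.

230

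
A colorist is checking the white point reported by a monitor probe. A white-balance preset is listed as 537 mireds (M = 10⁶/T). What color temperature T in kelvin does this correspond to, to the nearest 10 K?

T = 10⁶ / 537 = 1862.20 K → 1860 K.

1860 K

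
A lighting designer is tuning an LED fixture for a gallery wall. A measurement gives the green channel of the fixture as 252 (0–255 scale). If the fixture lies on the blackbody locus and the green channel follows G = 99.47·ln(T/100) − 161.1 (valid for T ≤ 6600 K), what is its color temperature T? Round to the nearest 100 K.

ln t = (252 + 161.1) / 99.47 = 4.1530.
t = e^4.1530 = 63.625.
T = 100·t = 6363 K → 6400 K to the nearest 100 K.

6400 K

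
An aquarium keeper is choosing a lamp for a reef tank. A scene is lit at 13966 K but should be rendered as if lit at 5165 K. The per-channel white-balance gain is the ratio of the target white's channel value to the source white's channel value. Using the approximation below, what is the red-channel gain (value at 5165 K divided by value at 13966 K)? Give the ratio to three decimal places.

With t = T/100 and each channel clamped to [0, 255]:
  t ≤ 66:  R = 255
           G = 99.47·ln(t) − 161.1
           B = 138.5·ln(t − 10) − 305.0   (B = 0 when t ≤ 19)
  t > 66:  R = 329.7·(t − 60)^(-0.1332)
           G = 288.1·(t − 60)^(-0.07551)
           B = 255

1.386

At 13966 K (t = 139.66):
  R = 329.7·(139.66 − 60)^(-0.1332) = 329.7·79.66^(-0.1332) = 329.7·0.55815 = 184.024.
At 5165 K (t = 51.65):
  R = 255 by definition for t ≤ 66.
Gain = 255.000 / 184.024 = 1.3857 → 1.386.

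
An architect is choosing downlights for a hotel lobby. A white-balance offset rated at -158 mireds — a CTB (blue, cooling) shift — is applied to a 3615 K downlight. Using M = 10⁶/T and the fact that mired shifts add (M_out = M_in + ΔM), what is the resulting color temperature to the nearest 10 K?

8430 K

M_in = 10⁶/3615 = 276.63 mireds.
M_out = 276.63 + (-158) = 118.63 mireds.
T_out = 10⁶/118.63 = 8429.9 K → 8430 K.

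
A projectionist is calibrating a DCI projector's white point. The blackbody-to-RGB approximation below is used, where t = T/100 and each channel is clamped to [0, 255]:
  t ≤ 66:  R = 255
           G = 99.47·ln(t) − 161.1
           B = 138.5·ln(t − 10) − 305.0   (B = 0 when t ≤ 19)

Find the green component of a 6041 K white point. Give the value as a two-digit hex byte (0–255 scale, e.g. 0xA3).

0xF7

t = 6041/100 = 60.41; the t ≤ 66 branch applies.
G = 99.47·ln 60.41 − 161.1 = 99.47·4.1012 − 161.1 = 246.842.
Rounded: 247; in hex, 0xF7.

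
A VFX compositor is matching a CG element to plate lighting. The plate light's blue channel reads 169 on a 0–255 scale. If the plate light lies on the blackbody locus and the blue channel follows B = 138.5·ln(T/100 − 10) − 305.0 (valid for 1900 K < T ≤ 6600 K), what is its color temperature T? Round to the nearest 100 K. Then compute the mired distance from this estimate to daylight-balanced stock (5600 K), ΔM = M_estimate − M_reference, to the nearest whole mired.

+65 mireds

ln(t − 10) = (169 + 305.0) / 138.5 = 3.4224.
t − 10 = e^3.4224 = 30.642, so t = 40.642.
T = 100·t = 4064 K → 4100 K to the nearest 100 K.
M_estimate = 10⁶/4100 = 243.90; M_reference = 10⁶/5600 = 178.57.
ΔM = 243.90 − 178.57 = 65.33 → +65 mireds.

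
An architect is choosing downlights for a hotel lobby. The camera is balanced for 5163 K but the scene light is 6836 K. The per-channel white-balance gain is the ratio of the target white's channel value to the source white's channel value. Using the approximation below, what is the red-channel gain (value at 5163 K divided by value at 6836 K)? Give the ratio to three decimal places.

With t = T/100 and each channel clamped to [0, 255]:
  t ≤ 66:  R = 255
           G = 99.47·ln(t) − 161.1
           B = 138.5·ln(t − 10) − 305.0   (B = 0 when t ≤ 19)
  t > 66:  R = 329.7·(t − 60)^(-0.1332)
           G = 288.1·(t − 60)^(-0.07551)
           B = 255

1.026

At 6836 K (t = 68.36):
  R = 329.7·(68.36 − 60)^(-0.1332) = 329.7·8.36^(-0.1332) = 329.7·0.75364 = 248.474.
At 5163 K (t = 51.63):
  R = 255 by definition for t ≤ 66.
Gain = 255.000 / 248.474 = 1.0263 → 1.026.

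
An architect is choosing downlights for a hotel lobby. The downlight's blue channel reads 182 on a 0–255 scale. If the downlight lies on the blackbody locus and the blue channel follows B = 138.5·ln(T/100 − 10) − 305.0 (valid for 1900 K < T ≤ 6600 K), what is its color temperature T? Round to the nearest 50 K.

4350 K

ln(t − 10) = (182 + 305.0) / 138.5 = 3.5162.
t − 10 = e^3.5162 = 33.658, so t = 43.658.
T = 100·t = 4366 K → 4350 K to the nearest 50 K.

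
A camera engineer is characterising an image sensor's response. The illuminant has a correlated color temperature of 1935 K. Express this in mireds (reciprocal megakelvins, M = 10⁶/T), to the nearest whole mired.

517 mireds

M = 10⁶ / 1935 = 516.796 → 517 mireds.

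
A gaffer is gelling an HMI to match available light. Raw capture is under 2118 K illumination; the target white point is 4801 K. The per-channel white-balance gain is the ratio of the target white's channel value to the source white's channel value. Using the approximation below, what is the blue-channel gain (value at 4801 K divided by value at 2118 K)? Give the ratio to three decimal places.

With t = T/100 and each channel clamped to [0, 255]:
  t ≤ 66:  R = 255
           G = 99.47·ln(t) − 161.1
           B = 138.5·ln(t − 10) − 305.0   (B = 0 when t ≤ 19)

6.773

At 2118 K (t = 21.18):
  B = 138.5·ln(21.18 − 10) − 305.0 = 138.5·ln 11.18 − 305.0 = 138.5·2.4141 − 305.0 = 29.357.
At 4801 K (t = 48.01):
  B = 138.5·ln(48.01 − 10) − 305.0 = 138.5·ln 38.01 − 305.0 = 138.5·3.6378 − 305.0 = 198.842.
Gain = 198.842 / 29.357 = 6.7734 → 6.773.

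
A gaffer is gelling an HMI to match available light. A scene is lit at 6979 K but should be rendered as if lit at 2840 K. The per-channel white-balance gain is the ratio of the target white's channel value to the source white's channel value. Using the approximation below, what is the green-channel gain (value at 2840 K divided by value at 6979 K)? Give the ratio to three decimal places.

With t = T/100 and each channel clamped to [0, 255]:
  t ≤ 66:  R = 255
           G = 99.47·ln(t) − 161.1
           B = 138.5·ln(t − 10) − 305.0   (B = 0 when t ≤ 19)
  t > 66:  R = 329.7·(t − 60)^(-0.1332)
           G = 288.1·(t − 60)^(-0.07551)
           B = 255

0.708

At 6979 K (t = 69.79):
  G = 288.1·(69.79 − 60)^(-0.07551) = 288.1·9.79^(-0.07551) = 288.1·0.84176 = 242.510.
At 2840 K (t = 28.4):
  G = 99.47·ln 28.4 − 161.1 = 99.47·3.3464 − 161.1 = 171.765.
Gain = 171.765 / 242.510 = 0.7083 → 0.708.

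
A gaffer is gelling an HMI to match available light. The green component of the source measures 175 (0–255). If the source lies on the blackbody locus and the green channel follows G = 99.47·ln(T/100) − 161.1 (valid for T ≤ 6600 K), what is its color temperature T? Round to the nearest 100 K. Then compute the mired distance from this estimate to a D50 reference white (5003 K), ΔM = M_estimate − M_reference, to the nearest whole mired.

+145 mireds

ln t = (175 + 161.1) / 99.47 = 3.3789.
t = e^3.3789 = 29.339.
T = 100·t = 2934 K → 2900 K to the nearest 100 K.
M_estimate = 10⁶/2900 = 344.83; M_reference = 10⁶/5003 = 199.88.
ΔM = 344.83 − 199.88 = 144.95 → +145 mireds.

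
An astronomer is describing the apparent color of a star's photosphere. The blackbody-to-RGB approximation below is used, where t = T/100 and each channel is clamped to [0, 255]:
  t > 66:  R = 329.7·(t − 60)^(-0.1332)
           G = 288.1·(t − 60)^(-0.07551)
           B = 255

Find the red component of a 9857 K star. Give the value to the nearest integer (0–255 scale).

t = 9857/100 = 98.57; the t > 66 branch applies.
R = 329.7·(98.57 − 60)^(-0.1332) = 329.7·38.57^(-0.1332) = 329.7·0.61477 = 202.689.
Rounded: 203.

203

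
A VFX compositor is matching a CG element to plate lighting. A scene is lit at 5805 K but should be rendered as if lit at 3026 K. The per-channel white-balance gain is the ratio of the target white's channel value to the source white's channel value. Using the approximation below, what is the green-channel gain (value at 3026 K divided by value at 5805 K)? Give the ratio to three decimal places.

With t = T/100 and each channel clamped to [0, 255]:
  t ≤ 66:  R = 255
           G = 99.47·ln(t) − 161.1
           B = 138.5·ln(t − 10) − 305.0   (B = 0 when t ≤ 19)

At 5805 K (t = 58.05):
  G = 99.47·ln 58.05 − 161.1 = 99.47·4.0613 − 161.1 = 242.878.
At 3026 K (t = 30.26):
  G = 99.47·ln 30.26 − 161.1 = 99.47·3.4098 − 161.1 = 178.075.
Gain = 178.075 / 242.878 = 0.7332 → 0.733.

0.733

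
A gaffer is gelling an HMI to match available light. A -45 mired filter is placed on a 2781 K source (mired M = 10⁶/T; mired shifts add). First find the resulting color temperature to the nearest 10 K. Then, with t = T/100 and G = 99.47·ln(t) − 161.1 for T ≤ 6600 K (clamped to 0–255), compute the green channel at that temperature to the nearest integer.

183

M_in = 10⁶/2781 = 359.58; M_out = 359.58 + (-45) = 314.58.
T_out = 10⁶/314.58 = 3178.8 K → 3180 K; t = 31.8.
G = 99.47·ln 31.8 − 161.1 = 99.47·3.4595 − 161.1 = 183.013.
Rounded: 183.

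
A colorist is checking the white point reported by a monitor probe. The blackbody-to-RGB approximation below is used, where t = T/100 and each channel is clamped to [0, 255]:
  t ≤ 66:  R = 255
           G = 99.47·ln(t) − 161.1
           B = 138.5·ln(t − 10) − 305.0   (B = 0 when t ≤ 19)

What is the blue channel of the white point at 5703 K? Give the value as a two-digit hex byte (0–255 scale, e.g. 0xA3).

0xE4

t = 5703/100 = 57.03; the t ≤ 66 branch applies.
B = 138.5·ln(57.03 − 10) − 305.0 = 138.5·ln 47.03 − 305.0 = 138.5·3.8508 − 305.0 = 228.334.
Rounded: 228; in hex, 0xE4.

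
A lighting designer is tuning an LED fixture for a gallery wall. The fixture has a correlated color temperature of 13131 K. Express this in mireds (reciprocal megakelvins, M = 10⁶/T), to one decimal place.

76.2 mireds

M = 10⁶ / 13131 = 76.156 → 76.2 mireds.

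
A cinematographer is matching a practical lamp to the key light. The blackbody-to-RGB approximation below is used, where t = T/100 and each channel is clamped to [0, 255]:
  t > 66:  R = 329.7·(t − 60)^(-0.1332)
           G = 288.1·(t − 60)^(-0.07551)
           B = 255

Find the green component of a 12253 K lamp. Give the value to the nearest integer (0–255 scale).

t = 12253/100 = 122.53; the t > 66 branch applies.
G = 288.1·(122.53 − 60)^(-0.07551) = 288.1·62.53^(-0.07551) = 288.1·0.73177 = 210.824.
Rounded: 211.

211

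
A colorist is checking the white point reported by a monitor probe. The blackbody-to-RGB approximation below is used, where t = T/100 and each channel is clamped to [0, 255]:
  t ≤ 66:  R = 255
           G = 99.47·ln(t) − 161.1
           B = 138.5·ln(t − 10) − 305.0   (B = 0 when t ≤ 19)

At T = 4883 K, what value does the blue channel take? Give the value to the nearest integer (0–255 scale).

t = 4883/100 = 48.83; the t ≤ 66 branch applies.
B = 138.5·ln(48.83 − 10) − 305.0 = 138.5·ln 38.83 − 305.0 = 138.5·3.6592 − 305.0 = 201.798.
Rounded: 202.

202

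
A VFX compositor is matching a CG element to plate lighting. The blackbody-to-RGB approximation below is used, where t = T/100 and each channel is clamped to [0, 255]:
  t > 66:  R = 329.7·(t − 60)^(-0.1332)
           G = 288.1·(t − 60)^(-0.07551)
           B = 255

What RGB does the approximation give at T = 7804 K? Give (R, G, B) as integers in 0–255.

t = 7804/100 = 78.04; the t > 66 branch applies.
R = 329.7·(78.04 − 60)^(-0.1332) = 329.7·18.04^(-0.1332) = 329.7·0.68025 = 224.279.
G = 288.1·(78.04 − 60)^(-0.07551) = 288.1·18.04^(-0.07551) = 288.1·0.80379 = 231.571.
B = 255 by definition for t > 66.
Rounded: (224, 232, 255).

(224, 232, 255)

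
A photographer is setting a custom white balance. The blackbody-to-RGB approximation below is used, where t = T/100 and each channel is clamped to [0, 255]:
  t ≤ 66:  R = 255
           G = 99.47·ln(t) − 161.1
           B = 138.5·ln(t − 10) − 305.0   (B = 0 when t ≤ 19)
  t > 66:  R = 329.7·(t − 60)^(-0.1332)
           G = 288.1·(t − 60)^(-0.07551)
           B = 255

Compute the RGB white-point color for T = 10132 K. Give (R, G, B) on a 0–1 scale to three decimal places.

t = 10132/100 = 101.32; the t > 66 branch applies.
R = 329.7·(101.32 − 60)^(-0.1332) = 329.7·41.32^(-0.1332) = 329.7·0.60915 = 200.838.
G = 288.1·(101.32 − 60)^(-0.07551) = 288.1·41.32^(-0.07551) = 288.1·0.75503 = 217.524.
B = 255 by definition for t > 66.
Dividing each by 255: (0.7876, 0.8530, 1.0000) → (0.788, 0.853, 1.000).

(0.788, 0.853, 1.000)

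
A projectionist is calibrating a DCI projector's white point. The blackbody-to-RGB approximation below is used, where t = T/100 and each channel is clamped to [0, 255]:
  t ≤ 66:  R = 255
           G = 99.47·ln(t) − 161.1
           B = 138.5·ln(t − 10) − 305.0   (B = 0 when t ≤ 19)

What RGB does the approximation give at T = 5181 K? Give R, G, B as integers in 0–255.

R=255, G=232, B=212

t = 5181/100 = 51.81; the t ≤ 66 branch applies.
R = 255 by definition for t ≤ 66.
G = 99.47·ln 51.81 − 161.1 = 99.47·3.9476 − 161.1 = 231.566.
B = 138.5·ln(51.81 − 10) − 305.0 = 138.5·ln 41.81 − 305.0 = 138.5·3.7331 − 305.0 = 212.039.
Rounded: (255, 232, 212).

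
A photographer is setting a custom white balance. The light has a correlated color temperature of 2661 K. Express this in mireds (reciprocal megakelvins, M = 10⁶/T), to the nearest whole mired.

M = 10⁶ / 2661 = 375.799 → 376 mireds.

376 mireds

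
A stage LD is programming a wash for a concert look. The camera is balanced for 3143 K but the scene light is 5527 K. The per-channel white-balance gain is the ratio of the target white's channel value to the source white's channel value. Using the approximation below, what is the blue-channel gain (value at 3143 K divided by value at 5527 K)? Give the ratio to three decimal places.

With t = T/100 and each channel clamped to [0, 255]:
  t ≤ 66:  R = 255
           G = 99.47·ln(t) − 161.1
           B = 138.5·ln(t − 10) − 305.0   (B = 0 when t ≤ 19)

At 5527 K (t = 55.27):
  B = 138.5·ln(55.27 − 10) − 305.0 = 138.5·ln 45.27 − 305.0 = 138.5·3.8126 − 305.0 = 223.051.
At 3143 K (t = 31.43):
  B = 138.5·ln(31.43 − 10) − 305.0 = 138.5·ln 21.43 − 305.0 = 138.5·3.0648 − 305.0 = 119.474.
Gain = 119.474 / 223.051 = 0.5356 → 0.536.

0.536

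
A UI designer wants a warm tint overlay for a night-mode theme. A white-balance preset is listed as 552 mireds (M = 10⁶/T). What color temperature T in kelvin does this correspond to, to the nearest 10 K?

T = 10⁶ / 552 = 1811.59 K → 1810 K.

1810 K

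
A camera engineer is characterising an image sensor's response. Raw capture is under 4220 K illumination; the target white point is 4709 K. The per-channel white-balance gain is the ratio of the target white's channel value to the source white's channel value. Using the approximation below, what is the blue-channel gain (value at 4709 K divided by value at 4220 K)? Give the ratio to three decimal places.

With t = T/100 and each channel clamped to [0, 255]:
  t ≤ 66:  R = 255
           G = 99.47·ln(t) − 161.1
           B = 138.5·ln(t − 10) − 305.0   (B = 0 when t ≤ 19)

1.111

At 4220 K (t = 42.2):
  B = 138.5·ln(42.2 − 10) − 305.0 = 138.5·ln 32.2 − 305.0 = 138.5·3.4720 − 305.0 = 175.867.
At 4709 K (t = 47.09):
  B = 138.5·ln(47.09 − 10) − 305.0 = 138.5·ln 37.09 − 305.0 = 138.5·3.6133 − 305.0 = 195.449.
Gain = 195.449 / 175.867 = 1.1113 → 1.111.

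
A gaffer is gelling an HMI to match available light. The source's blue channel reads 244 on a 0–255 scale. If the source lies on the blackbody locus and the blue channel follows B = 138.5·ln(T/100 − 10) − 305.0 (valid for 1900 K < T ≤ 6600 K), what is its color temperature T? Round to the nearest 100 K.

ln(t − 10) = (244 + 305.0) / 138.5 = 3.9639.
t − 10 = e^3.9639 = 52.662, so t = 62.662.
T = 100·t = 6266 K → 6300 K to the nearest 100 K.

6300 K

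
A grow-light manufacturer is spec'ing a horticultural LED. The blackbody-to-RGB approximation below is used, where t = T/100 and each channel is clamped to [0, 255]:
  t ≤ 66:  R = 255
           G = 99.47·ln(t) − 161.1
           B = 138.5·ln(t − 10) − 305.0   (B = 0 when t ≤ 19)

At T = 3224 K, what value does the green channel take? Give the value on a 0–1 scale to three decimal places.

t = 3224/100 = 32.24; the t ≤ 66 branch applies.
G = 99.47·ln 32.24 − 161.1 = 99.47·3.4732 − 161.1 = 184.380.
On a 0–1 scale: 184.380/255 = 0.7231 → 0.723.

0.723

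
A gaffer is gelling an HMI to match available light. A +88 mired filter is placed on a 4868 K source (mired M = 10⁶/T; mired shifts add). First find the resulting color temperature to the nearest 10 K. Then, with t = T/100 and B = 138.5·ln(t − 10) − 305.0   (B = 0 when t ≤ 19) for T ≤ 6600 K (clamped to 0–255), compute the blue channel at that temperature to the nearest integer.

M_in = 10⁶/4868 = 205.42; M_out = 205.42 + (+88) = 293.42.
T_out = 10⁶/293.42 = 3408.0 K → 3410 K; t = 34.1.
B = 138.5·ln(34.1 − 10) − 305.0 = 138.5·ln 24.1 − 305.0 = 138.5·3.1822 − 305.0 = 135.736.
Rounded: 136.

136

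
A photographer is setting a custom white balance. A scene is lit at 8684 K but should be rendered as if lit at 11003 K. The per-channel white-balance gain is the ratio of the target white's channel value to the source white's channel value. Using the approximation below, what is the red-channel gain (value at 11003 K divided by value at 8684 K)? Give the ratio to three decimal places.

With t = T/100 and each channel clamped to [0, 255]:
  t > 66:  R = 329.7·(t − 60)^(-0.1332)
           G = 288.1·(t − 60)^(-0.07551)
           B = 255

0.920

At 8684 K (t = 86.84):
  R = 329.7·(86.84 − 60)^(-0.1332) = 329.7·26.84^(-0.1332) = 329.7·0.64519 = 212.718.
At 11003 K (t = 110.03):
  R = 329.7·(110.03 − 60)^(-0.1332) = 329.7·50.03^(-0.1332) = 329.7·0.59383 = 195.786.
Gain = 195.786 / 212.718 = 0.9204 → 0.920.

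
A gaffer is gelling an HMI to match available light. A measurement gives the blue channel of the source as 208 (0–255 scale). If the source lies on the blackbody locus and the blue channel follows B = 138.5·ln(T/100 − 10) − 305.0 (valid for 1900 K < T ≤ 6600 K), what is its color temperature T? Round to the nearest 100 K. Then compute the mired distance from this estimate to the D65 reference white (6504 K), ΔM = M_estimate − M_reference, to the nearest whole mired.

ln(t − 10) = (208 + 305.0) / 138.5 = 3.7040.
t − 10 = e^3.7040 = 40.608, so t = 50.608.
T = 100·t = 5061 K → 5100 K to the nearest 100 K.
M_estimate = 10⁶/5100 = 196.08; M_reference = 10⁶/6504 = 153.75.
ΔM = 196.08 − 153.75 = 42.33 → +42 mireds.

+42 mireds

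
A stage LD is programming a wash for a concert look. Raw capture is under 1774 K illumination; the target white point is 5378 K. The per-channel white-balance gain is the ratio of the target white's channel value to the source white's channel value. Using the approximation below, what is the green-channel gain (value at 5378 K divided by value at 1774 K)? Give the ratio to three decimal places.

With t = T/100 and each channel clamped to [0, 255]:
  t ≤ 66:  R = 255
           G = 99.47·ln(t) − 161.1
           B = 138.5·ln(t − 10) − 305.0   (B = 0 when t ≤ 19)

At 1774 K (t = 17.74):
  G = 99.47·ln 17.74 − 161.1 = 99.47·2.8758 − 161.1 = 124.958.
At 5378 K (t = 53.78):
  G = 99.47·ln 53.78 − 161.1 = 99.47·3.9849 − 161.1 = 235.278.
Gain = 235.278 / 124.958 = 1.8829 → 1.883.

1.883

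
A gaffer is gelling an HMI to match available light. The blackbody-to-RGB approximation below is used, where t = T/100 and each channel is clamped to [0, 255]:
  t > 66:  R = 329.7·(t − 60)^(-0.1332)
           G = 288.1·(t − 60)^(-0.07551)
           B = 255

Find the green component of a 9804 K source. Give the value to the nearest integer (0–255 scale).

t = 9804/100 = 98.04; the t > 66 branch applies.
G = 288.1·(98.04 − 60)^(-0.07551) = 288.1·38.04^(-0.07551) = 288.1·0.75976 = 218.887.
Rounded: 219.

219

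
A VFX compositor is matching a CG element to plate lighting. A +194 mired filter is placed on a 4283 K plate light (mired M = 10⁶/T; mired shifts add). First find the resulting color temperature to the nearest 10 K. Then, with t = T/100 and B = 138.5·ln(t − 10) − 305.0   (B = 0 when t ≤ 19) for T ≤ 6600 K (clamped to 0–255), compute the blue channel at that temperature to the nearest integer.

M_in = 10⁶/4283 = 233.48; M_out = 233.48 + (+194) = 427.48.
T_out = 10⁶/427.48 = 2339.3 K → 2340 K; t = 23.4.
B = 138.5·ln(23.4 − 10) − 305.0 = 138.5·ln 13.4 − 305.0 = 138.5·2.5953 − 305.0 = 54.443.
Rounded: 54.

54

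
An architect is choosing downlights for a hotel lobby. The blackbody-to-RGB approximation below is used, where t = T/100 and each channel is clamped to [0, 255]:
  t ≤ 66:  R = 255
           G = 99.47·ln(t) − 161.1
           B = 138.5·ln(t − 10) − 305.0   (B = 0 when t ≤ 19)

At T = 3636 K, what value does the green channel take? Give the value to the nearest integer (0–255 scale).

196

t = 3636/100 = 36.36; the t ≤ 66 branch applies.
G = 99.47·ln 36.36 − 161.1 = 99.47·3.5935 − 161.1 = 196.342.
Rounded: 196.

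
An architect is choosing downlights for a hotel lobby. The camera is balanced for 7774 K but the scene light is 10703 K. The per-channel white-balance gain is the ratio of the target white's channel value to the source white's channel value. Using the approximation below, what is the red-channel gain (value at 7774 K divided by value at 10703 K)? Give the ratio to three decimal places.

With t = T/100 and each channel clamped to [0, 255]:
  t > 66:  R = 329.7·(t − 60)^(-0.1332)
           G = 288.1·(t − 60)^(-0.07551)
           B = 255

At 10703 K (t = 107.03):
  R = 329.7·(107.03 − 60)^(-0.1332) = 329.7·47.03^(-0.1332) = 329.7·0.59874 = 197.405.
At 7774 K (t = 77.74):
  R = 329.7·(77.74 − 60)^(-0.1332) = 329.7·17.74^(-0.1332) = 329.7·0.68177 = 224.780.
Gain = 224.780 / 197.405 = 1.1387 → 1.139.

1.139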